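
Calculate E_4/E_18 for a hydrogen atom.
20.250000

Using E_n = -13.6057 Z² / n² eV with Z = 1:

E_4 = -13.6057 / 4² = -13.6057 / 16 = -0.850356250000 eV
E_18 = -13.6057 / 18² = -13.6057 / 324 = -0.041992901235 eV

The ratio is:
E_4/E_18 = (-0.850356250000) / (-0.041992901235)
E_4/E_18 = (-13.6057/16) / (-13.6057/324)
E_4/E_18 = 324/16
E_4/E_18 = 20.250000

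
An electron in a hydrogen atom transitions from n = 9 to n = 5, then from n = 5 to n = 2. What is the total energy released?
3.233 eV

The energy levels of hydrogen are E_n = -13.6057 / n² eV.

First transition (9 → 5):
ΔE₁ = |E_5 - E_9|
ΔE₁ = |-0.544228000 - (-0.167971605)| = 0.376256 eV

Second transition (5 → 2):
ΔE₂ = |E_2 - E_5|
ΔE₂ = |-3.401425000 - (-0.544228000)| = 2.857197 eV

Total energy released:
E_total = ΔE₁ + ΔE₂ = 0.376256 + 2.857197 = 3.233 eV

Note: This equals the direct transition 9 → 2: 3.233 eV ✓
Energy is conserved regardless of the path taken.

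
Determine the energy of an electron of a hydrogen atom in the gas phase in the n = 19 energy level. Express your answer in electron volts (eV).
-0.03769 eV

The energy levels of a hydrogen-like atom are given by:
E_n = -13.6057 eV / n²

For n = 19:
E_19 = -13.6057 eV / 19²
E_19 = -13.6057 eV / 361
E_19 = -0.03769 eV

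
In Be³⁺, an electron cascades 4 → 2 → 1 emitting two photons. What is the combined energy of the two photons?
204.086 eV

The energy levels of Be³⁺ are E_n = -13.6057 × 4² / n² eV.

First transition (4 → 2):
ΔE₁ = |E_2 - E_4|
ΔE₁ = |-54.422800000 - (-13.605700000)| = 40.817100 eV

Second transition (2 → 1):
ΔE₂ = |E_1 - E_2|
ΔE₂ = |-217.691200000 - (-54.422800000)| = 163.268400 eV

Total energy released:
E_total = ΔE₁ + ΔE₂ = 40.817100 + 163.268400 = 204.086 eV

Note: This equals the direct transition 4 → 1: 204.086 eV ✓
Energy is conserved regardless of the path taken.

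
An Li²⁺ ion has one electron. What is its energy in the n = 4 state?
-7.653206 eV

For hydrogen-like ions, the energy levels scale with Z²:
E_n = -13.6057 Z² / n² eV

For Li²⁺ (Z = 3) at n = 4:
E_4 = -13.6057 × 3² / 4²
E_4 = -13.6057 × 9 / 16
E_4 = -122.4513 / 16
E_4 = -7.653206 eV

The energy is 9 times more negative than hydrogen at the same n due to the stronger nuclear charge.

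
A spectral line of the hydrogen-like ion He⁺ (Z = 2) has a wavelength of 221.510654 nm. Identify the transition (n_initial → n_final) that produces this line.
n = 11 → n = 3

First, find the photon energy from the wavelength (hc = 1239.84 eV·nm):
E = hc/λ = 1239.84 eV·nm / 221.510654 nm = 5.5972026 eV

The energy levels of He⁺ satisfy E_n = -13.6057 × 2² / n² eV, so an emission n_i → n_f releases
ΔE = 13.6057 × 2² × (1/n_f² − 1/n_i²) eV.

Setting ΔE equal to the photon energy:
1/n_f² − 1/n_i² = 5.5972026 / (13.6057 × 2²) = 0.10284665

Since 1/n_i² must be positive, we need 1/n_f² > 0.10284665, i.e. n_f ≤ 3. For each allowed n_f, solve n_i = (1/n_f² − 0.10284665)^(−1/2) and check whether it is a whole number:
  n_f = 1: 1/n_i² = 1.00000000 − 0.10284665 = 0.89715335 → n_i = 1.056  (not an integer) ✗
  n_f = 2: 1/n_i² = 0.25000000 − 0.10284665 = 0.14715335 → n_i = 2.607  (not an integer) ✗
  n_f = 3: 1/n_i² = 0.11111111 − 0.10284665 = 0.00826446 → n_i = 11.000  → integer, n_i = 11 ✓

Only n_f = 3 gives an integer upper level, n_i = 11.

The transition is from n = 11 to n = 3 (emission).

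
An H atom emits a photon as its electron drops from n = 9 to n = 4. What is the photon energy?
0.682385 eV

The energy levels are E_n = -13.6057 eV / n².

Energy at n = 9: E_9 = -13.6057 / 9² = -0.167971605 eV
Energy at n = 4: E_4 = -13.6057 / 4² = -0.850356250 eV

For emission (electron falling to lower state), the photon energy is:
E_photon = E_9 - E_4 = |-0.167971605 - (-0.850356250)|
E_photon = 0.682385 eV

This energy is carried away by the emitted photon.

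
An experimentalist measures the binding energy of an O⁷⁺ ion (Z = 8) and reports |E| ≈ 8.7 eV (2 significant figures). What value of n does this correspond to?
n = 10

The exact energy levels follow E_n = -13.6057 Z² / n² eV with Z = 8.

The measured value (-8.7 eV) is reported to only 2 significant figures, so we must test candidate n values and see which one matches to that precision.

Candidate energies:
  n = 8:  E = -13.6057 × 8² / 8² = -13.60570 eV
  n = 9:  E = -13.6057 × 8² / 9² = -10.75018 eV
  n = 10:  E = -13.6057 × 8² / 10² = -8.70765 eV  ← matches
  n = 11:  E = -13.6057 × 8² / 11² = -7.19640 eV
  n = 12:  E = -13.6057 × 8² / 12² = -6.04698 eV

Checking against the measurement of -8.7 eV (2 sig figs), only n = 10 agrees:
E_10 = -8.70765 eV, which rounds to -8.7 eV ✓

Therefore n = 10.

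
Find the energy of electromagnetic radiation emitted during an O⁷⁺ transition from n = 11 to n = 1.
863.568397 eV

The energy levels are E_n = -13.6057 Z² eV / n².

Energy at n = 11: E_11 = -13.6057 × 8² / 11² = -7.196403306 eV
Energy at n = 1: E_1 = -13.6057 × 8² / 1² = -870.764800000 eV

For emission (electron falling to lower state), the photon energy is:
E_photon = E_11 - E_1 = |-7.196403306 - (-870.764800000)|
E_photon = 863.568397 eV

This energy is carried away by the emitted photon.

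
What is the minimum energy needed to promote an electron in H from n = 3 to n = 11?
1.3993 eV

The energy levels of a hydrogen-like atom are E_n = -13.6057 eV / n².

Energy at n = 3: E_3 = -13.6057 / 3² = -1.5117444 eV
Energy at n = 11: E_11 = -13.6057 / 11² = -0.1124438 eV

The excitation energy is the difference:
ΔE = E_11 - E_3
ΔE = -0.1124438 - (-1.5117444)
ΔE = 1.3993 eV

Since this is positive, energy must be absorbed (photon absorption).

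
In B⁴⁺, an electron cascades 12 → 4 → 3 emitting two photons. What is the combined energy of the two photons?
35.43 eV

The energy levels of B⁴⁺ are E_n = -13.6057 × 5² / n² eV.

First transition (12 → 4):
ΔE₁ = |E_4 - E_12|
ΔE₁ = |-21.25890625 - (-2.36210069)| = 18.89681 eV

Second transition (4 → 3):
ΔE₂ = |E_3 - E_4|
ΔE₂ = |-37.79361111 - (-21.25890625)| = 16.53470 eV

Total energy released:
E_total = ΔE₁ + ΔE₂ = 18.89681 + 16.53470 = 35.43 eV

Note: This equals the direct transition 12 → 3: 35.43 eV ✓
Energy is conserved regardless of the path taken.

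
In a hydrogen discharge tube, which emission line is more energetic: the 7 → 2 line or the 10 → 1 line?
10 → 1

Calculate the energy for each transition:

Transition 7 → 2:
ΔE₁ = |E_2 - E_7| = |-13.6057/2² - (-13.6057/7²)|
ΔE₁ = |-3.40142500 - (-0.27766735)| = 3.12376 eV

Transition 10 → 1:
ΔE₂ = |E_1 - E_10| = |-13.6057/1² - (-13.6057/10²)|
ΔE₂ = |-13.60570000 - (-0.13605700)| = 13.46964 eV

Since 13.46964 eV > 3.12376 eV, the transition 10 → 1 emits the more energetic photon.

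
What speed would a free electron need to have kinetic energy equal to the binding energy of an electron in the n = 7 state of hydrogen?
3.12528e+05 m/s (or 0.1042% of c)

The binding energy at n = 7 for hydrogen is:
E_7 = -13.6057/7² = -0.277667347 eV
|E_7| = 0.277667347 eV

Convert to Joules:
KE = 0.277667347 eV × (1.602177 × 10⁻¹⁹ J/eV) = 4.4487224e-20 J

Using KE = ½mv²:
v = √(2·KE/m_e)
v = √(2 × 4.4487224e-20 J / 9.10938 × 10⁻³¹ kg)
v = 3.12528e+05 m/s

This is approximately 0.1042% the speed of light.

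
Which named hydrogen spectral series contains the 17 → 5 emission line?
Pfund series

The spectral series in hydrogen are named based on the final (lower) energy level:
- Lyman series: n_final = 1 (ultraviolet)
- Balmer series: n_final = 2 (visible/near-UV)
- Paschen series: n_final = 3 (infrared)
- Brackett series: n_final = 4 (infrared)
- Pfund series: n_final = 5 (far infrared)

Since this transition ends at n = 5, it belongs to the Pfund series.

For reference, this 17 → 5 line has photon energy
ΔE = 13.6057 eV × (1/5² - 1/17²) = 0.49714945329 eV,
corresponding to wavelength λ = hc/ΔE = 1239.84 eV·nm / 0.49714945329 eV = 2493.89795 nm in the far infrared region.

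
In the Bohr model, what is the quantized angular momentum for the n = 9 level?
9.49115e-34 J·s (or 9ℏ)

In the Bohr model, angular momentum is quantized:
L = nℏ

where ℏ = h/(2π) = 1.0545718e-34 J·s

For n = 9:
L = 9 × 1.0545718e-34 J·s
L = 9.49115e-34 J·s

This can also be written as L = 9ℏ.
The angular momentum is an integer multiple of the reduced Planck constant.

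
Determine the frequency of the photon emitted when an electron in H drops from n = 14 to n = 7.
5.03548e+13 Hz

First, find the transition energy:
E_14 = -13.6057 / 14² = -0.069416837 eV
E_7 = -13.6057 / 7² = -0.277667347 eV
|ΔE| = |E_7 - E_14| = 0.208250510 eV

Convert to Joules: E = 0.208250510 eV × (1.602177 × 10⁻¹⁹ J/eV) = 3.3365418e-20 J

Using E = hf:
f = E/h = 3.3365418e-20 J / (6.62607 × 10⁻³⁴ J·s)
f = 5.03548e+13 Hz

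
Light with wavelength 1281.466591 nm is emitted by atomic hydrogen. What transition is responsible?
n = 5 → n = 3

First, find the photon energy from the wavelength (hc = 1239.84 eV·nm):
E = hc/λ = 1239.84 eV·nm / 1281.466591 nm = 0.96751644 eV

The energy levels of hydrogen satisfy E_n = -13.6057 / n² eV, so an emission n_i → n_f releases
ΔE = 13.6057 × (1/n_f² − 1/n_i²) eV.

Setting ΔE equal to the photon energy:
1/n_f² − 1/n_i² = 0.96751644 / 13.6057 = 0.071111111

Since 1/n_i² must be positive, we need 1/n_f² > 0.071111111, i.e. n_f ≤ 3. For each allowed n_f, solve n_i = (1/n_f² − 0.071111111)^(−1/2) and check whether it is a whole number:
  n_f = 1: 1/n_i² = 1.000000000 − 0.071111111 = 0.928888889 → n_i = 1.038  (not an integer) ✗
  n_f = 2: 1/n_i² = 0.250000000 − 0.071111111 = 0.178888889 → n_i = 2.364  (not an integer) ✗
  n_f = 3: 1/n_i² = 0.111111111 − 0.071111111 = 0.040000000 → n_i = 5.000  → integer, n_i = 5 ✓

Only n_f = 3 gives an integer upper level, n_i = 5.

The transition is from n = 5 to n = 3 (emission).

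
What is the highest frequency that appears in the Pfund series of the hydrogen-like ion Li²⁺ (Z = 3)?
1.18e+15 Hz

The series limit corresponds to the transition from n = ∞ to n = 5.
This is the highest energy (shortest wavelength) transition in the Pfund series.

E_∞ = 0 eV
E_5 = -13.6057 × 3² / 5² = -4.89805 eV

Energy at series limit:
ΔE = E_∞ - E_5 = 0 - (-4.89805) = 4.89805 eV
E = 4.89805 eV × (1.602177 × 10⁻¹⁹ J/eV) = 7.8475e-19 J
f = E/h = 7.8475e-19 J / (6.62607 × 10⁻³⁴ J·s) = 1.18e+15 Hz

This energy equals the ionization energy from the n = 5 state of Li²⁺.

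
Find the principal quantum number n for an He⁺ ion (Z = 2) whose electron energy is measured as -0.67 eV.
n = 9

The exact energy levels follow E_n = -13.6057 Z² / n² eV with Z = 2.

The measured value (-0.67 eV) is reported to only 2 significant figures, so we must test candidate n values and see which one matches to that precision.

Candidate energies:
  n = 7:  E = -13.6057 × 2² / 7² = -1.11067 eV
  n = 8:  E = -13.6057 × 2² / 8² = -0.85036 eV
  n = 9:  E = -13.6057 × 2² / 9² = -0.67189 eV  ← matches
  n = 10:  E = -13.6057 × 2² / 10² = -0.54423 eV
  n = 11:  E = -13.6057 × 2² / 11² = -0.44978 eV

Checking against the measurement of -0.67 eV (2 sig figs), only n = 9 agrees:
E_9 = -0.67189 eV, which rounds to -0.67 eV ✓

Therefore n = 9.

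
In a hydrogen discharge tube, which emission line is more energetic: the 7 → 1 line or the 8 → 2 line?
7 → 1

Calculate the energy for each transition:

Transition 7 → 1:
ΔE₁ = |E_1 - E_7| = |-13.6057/1² - (-13.6057/7²)|
ΔE₁ = |-13.60570000 - (-0.27766735)| = 13.32803 eV

Transition 8 → 2:
ΔE₂ = |E_2 - E_8| = |-13.6057/2² - (-13.6057/8²)|
ΔE₂ = |-3.40142500 - (-0.21258906)| = 3.18884 eV

Since 13.32803 eV > 3.18884 eV, the transition 7 → 1 emits the more energetic photon.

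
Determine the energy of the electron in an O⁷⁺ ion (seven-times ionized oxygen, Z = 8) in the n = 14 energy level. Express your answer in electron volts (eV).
-4.442678 eV

The energy levels of a hydrogen-like atom are given by:
E_n = -13.6057 Z² / n² eV  (with Z = 8 for O⁷⁺)

For n = 14:
E_14 = -13.6057 × 8² / 14²
E_14 = -13.6057 × 64 / 196
E_14 = -4.442678 eV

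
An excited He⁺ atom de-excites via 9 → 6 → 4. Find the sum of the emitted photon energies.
2.729539 eV

The energy levels of He⁺ are E_n = -13.6057 × 2² / n² eV.

First transition (9 → 6):
ΔE₁ = |E_6 - E_9|
ΔE₁ = |-1.511744444444 - (-0.671886419753)| = 0.839858025 eV

Second transition (6 → 4):
ΔE₂ = |E_4 - E_6|
ΔE₂ = |-3.401425000000 - (-1.511744444444)| = 1.889680556 eV

Total energy released:
E_total = ΔE₁ + ΔE₂ = 0.839858025 + 1.889680556 = 2.729539 eV

Note: This equals the direct transition 9 → 4: 2.729539 eV ✓
Energy is conserved regardless of the path taken.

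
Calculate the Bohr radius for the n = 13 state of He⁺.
4.47155 nm (or 44.71548 Å)

The Bohr radius formula is:
r_n = n² a₀ / Z

where a₀ = 0.05291772 nm is the Bohr radius.

For He⁺ (Z = 2) at n = 13:
r_13 = 13² × 0.05291772 nm / 2
r_13 = 169 × 0.05291772 nm / 2
r_13 = 8.943095 nm / 2
r_13 = 4.47155 nm

The electron orbits at approximately 4.47155 nm from the nucleus.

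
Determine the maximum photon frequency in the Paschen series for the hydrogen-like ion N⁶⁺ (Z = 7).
1.79114e+16 Hz

The series limit corresponds to the transition from n = ∞ to n = 3.
This is the highest energy (shortest wavelength) transition in the Paschen series.

E_∞ = 0 eV
E_3 = -13.6057 × 7² / 3² = -74.0754778 eV

Energy at series limit:
ΔE = E_∞ - E_3 = 0 - (-74.0754778) = 74.0754778 eV
E = 74.0754778 eV × (1.602177 × 10⁻¹⁹ J/eV) = 1.1868203e-17 J
f = E/h = 1.1868203e-17 J / (6.62607 × 10⁻³⁴ J·s) = 1.79114e+16 Hz

This energy equals the ionization energy from the n = 3 state of N⁶⁺.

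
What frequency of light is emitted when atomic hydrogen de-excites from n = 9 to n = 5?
9.09784e+13 Hz

First, find the transition energy:
E_9 = -13.6057 / 9² = -0.167971605 eV
E_5 = -13.6057 / 5² = -0.544228000 eV
|ΔE| = |E_5 - E_9| = 0.376256395 eV

Convert to Joules: E = 0.376256395 eV × (1.602177 × 10⁻¹⁹ J/eV) = 6.0282934e-20 J

Using E = hf:
f = E/h = 6.0282934e-20 J / (6.62607 × 10⁻³⁴ J·s)
f = 9.09784e+13 Hz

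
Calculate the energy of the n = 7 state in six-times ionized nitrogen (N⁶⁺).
-13.606 eV

For hydrogen-like ions, the energy levels scale with Z²:
E_n = -13.6057 Z² / n² eV

For N⁶⁺ (Z = 7) at n = 7:
E_7 = -13.6057 × 7² / 7²
E_7 = -13.6057 × 49 / 49
E_7 = -666.6793 / 49
E_7 = -13.606 eV

The energy is 49 times more negative than hydrogen at the same n due to the stronger nuclear charge.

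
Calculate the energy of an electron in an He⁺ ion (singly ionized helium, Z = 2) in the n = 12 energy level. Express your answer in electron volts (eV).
-0.37794 eV

The energy levels of a hydrogen-like atom are given by:
E_n = -13.6057 Z² / n² eV  (with Z = 2 for He⁺)

For n = 12:
E_12 = -13.6057 × 2² / 12²
E_12 = -13.6057 × 4 / 144
E_12 = -0.37794 eV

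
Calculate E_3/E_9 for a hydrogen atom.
9.000

Using E_n = -13.6057 Z² / n² eV with Z = 1:

E_3 = -13.6057 / 3² = -13.6057 / 9 = -1.511744444 eV
E_9 = -13.6057 / 9² = -13.6057 / 81 = -0.167971605 eV

The ratio is:
E_3/E_9 = (-1.511744444) / (-0.167971605)
E_3/E_9 = (-13.6057/9) / (-13.6057/81)
E_3/E_9 = 81/9
E_3/E_9 = 9.000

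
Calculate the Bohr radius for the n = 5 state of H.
1.3229 nm (or 13.2294 Å)

The Bohr radius formula is:
r_n = n² a₀ / Z

where a₀ = 0.0529177 nm is the Bohr radius.

For H (Z = 1) at n = 5:
r_5 = 5² × 0.0529177 nm / 1
r_5 = 25 × 0.0529177 nm / 1
r_5 = 1.32294 nm / 1
r_5 = 1.3229 nm

The electron orbits at approximately 1.3229 nm from the nucleus.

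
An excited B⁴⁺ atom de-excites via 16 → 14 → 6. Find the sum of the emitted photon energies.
8.119721 eV

The energy levels of B⁴⁺ are E_n = -13.6057 × 5² / n² eV.

First transition (16 → 14):
ΔE₁ = |E_14 - E_16|
ΔE₁ = |-1.735420918367 - (-1.328681640625)| = 0.406739278 eV

Second transition (14 → 6):
ΔE₂ = |E_6 - E_14|
ΔE₂ = |-9.448402777778 - (-1.735420918367)| = 7.712981859 eV

Total energy released:
E_total = ΔE₁ + ΔE₂ = 0.406739278 + 7.712981859 = 8.119721 eV

Note: This equals the direct transition 16 → 6: 8.119721 eV ✓
Energy is conserved regardless of the path taken.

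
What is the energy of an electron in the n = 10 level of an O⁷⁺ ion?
-8.708 eV

For hydrogen-like ions, the energy levels scale with Z²:
E_n = -13.6057 Z² / n² eV

For O⁷⁺ (Z = 8) at n = 10:
E_10 = -13.6057 × 8² / 10²
E_10 = -13.6057 × 64 / 100
E_10 = -870.7648 / 100
E_10 = -8.708 eV

The energy is 64 times more negative than hydrogen at the same n due to the stronger nuclear charge.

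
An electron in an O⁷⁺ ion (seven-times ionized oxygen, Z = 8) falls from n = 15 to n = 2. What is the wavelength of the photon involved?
5.798491 nm

First, find the transition energy using E_n = -13.6057 Z² / n² eV:
E_15 = -13.6057 × 8² / 15² = -3.87006578 eV
E_2 = -13.6057 × 8² / 2² = -217.69120000 eV

Photon energy: |ΔE| = |E_2 - E_15| = 213.82113422 eV

Convert to wavelength using E = hc/λ with hc = 1239.84 eV·nm:
λ = hc/E = 1239.84 eV·nm / 213.82113422 eV
λ = 5.798491 nm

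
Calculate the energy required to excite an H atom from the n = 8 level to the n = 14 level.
0.143172 eV

The energy levels of a hydrogen-like atom are E_n = -13.6057 eV / n².

Energy at n = 8: E_8 = -13.6057 / 8² = -0.212589063 eV
Energy at n = 14: E_14 = -13.6057 / 14² = -0.069416837 eV

The excitation energy is the difference:
ΔE = E_14 - E_8
ΔE = -0.069416837 - (-0.212589063)
ΔE = 0.143172 eV

Since this is positive, energy must be absorbed (photon absorption).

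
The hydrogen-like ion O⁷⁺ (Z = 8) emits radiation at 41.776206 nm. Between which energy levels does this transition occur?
n = 13 → n = 5

First, find the photon energy from the wavelength (hc = 1239.84 eV·nm):
E = hc/λ = 1239.84 eV·nm / 41.776206 nm = 29.678138 eV

The energy levels of O⁷⁺ satisfy E_n = -13.6057 × 8² / n² eV, so an emission n_i → n_f releases
ΔE = 13.6057 × 8² × (1/n_f² − 1/n_i²) eV.

Setting ΔE equal to the photon energy:
1/n_f² − 1/n_i² = 29.678138 / (13.6057 × 8²) = 0.034082841

Since 1/n_i² must be positive, we need 1/n_f² > 0.034082841, i.e. n_f ≤ 5. For each allowed n_f, solve n_i = (1/n_f² − 0.034082841)^(−1/2) and check whether it is a whole number:
  n_f = 1: 1/n_i² = 1.000000000 − 0.034082841 = 0.965917159 → n_i = 1.017  (not an integer) ✗
  n_f = 2: 1/n_i² = 0.250000000 − 0.034082841 = 0.215917159 → n_i = 2.152  (not an integer) ✗
  n_f = 3: 1/n_i² = 0.111111111 − 0.034082841 = 0.077028270 → n_i = 3.603  (not an integer) ✗
  n_f = 4: 1/n_i² = 0.062500000 − 0.034082841 = 0.028417159 → n_i = 5.932  (not an integer) ✗
  n_f = 5: 1/n_i² = 0.040000000 − 0.034082841 = 0.005917159 → n_i = 13.000  → integer, n_i = 13 ✓

Only n_f = 5 gives an integer upper level, n_i = 13.

The transition is from n = 13 to n = 5 (emission).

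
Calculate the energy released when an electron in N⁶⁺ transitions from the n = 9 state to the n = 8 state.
2.186255 eV

The energy levels are E_n = -13.6057 Z² eV / n².

Energy at n = 9: E_9 = -13.6057 × 7² / 9² = -8.230608642 eV
Energy at n = 8: E_8 = -13.6057 × 7² / 8² = -10.416864063 eV

For emission (electron falling to lower state), the photon energy is:
E_photon = E_9 - E_8 = |-8.230608642 - (-10.416864063)|
E_photon = 2.186255 eV

This energy is carried away by the emitted photon.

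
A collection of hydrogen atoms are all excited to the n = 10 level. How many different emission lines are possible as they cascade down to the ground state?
45

The electron can occupy levels n = 1, 2, ..., 10 during de-excitation — that is m = 10 - 1 + 1 = 10 distinct levels.

The number of distinct spectral lines equals the number of ways to choose 2 of these m levels (each pair gives one possible emission transition):

Number of lines = m(m-1)/2 = 10×9/2 = 45

These correspond to all possible transitions between the 10 levels:
10 → 9, 10 → 8, 10 → 7, 10 → 6, 10 → 5, 10 → 4, 10 → 3, 10 → 2...

Each transition produces a photon with a unique energy (and thus wavelength). This count does not depend on Z.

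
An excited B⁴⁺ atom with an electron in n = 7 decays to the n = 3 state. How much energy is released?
30.85193 eV

The energy levels are E_n = -13.6057 Z² eV / n².

Energy at n = 7: E_7 = -13.6057 × 5² / 7² = -6.94168367 eV
Energy at n = 3: E_3 = -13.6057 × 5² / 3² = -37.79361111 eV

For emission (electron falling to lower state), the photon energy is:
E_photon = E_7 - E_3 = |-6.94168367 - (-37.79361111)|
E_photon = 30.85193 eV

This energy is carried away by the emitted photon.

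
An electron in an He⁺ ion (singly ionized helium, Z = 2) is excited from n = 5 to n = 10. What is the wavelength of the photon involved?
759.388 nm

First, find the transition energy using E_n = -13.6057 Z² / n² eV:
E_5 = -13.6057 × 2² / 5² = -2.1769120 eV
E_10 = -13.6057 × 2² / 10² = -0.5442280 eV

Photon energy: |ΔE| = |E_10 - E_5| = 1.6326840 eV

Convert to wavelength using E = hc/λ with hc = 1239.84 eV·nm:
λ = hc/E = 1239.84 eV·nm / 1.6326840 eV
λ = 759.388 nm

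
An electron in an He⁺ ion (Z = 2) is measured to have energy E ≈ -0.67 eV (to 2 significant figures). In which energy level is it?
n = 9

The exact energy levels follow E_n = -13.6057 Z² / n² eV with Z = 2.

The measured value (-0.67 eV) is reported to only 2 significant figures, so we must test candidate n values and see which one matches to that precision.

Candidate energies:
  n = 7:  E = -13.6057 × 2² / 7² = -1.11067 eV
  n = 8:  E = -13.6057 × 2² / 8² = -0.85036 eV
  n = 9:  E = -13.6057 × 2² / 9² = -0.67189 eV  ← matches
  n = 10:  E = -13.6057 × 2² / 10² = -0.54423 eV
  n = 11:  E = -13.6057 × 2² / 11² = -0.44978 eV

Checking against the measurement of -0.67 eV (2 sig figs), only n = 9 agrees:
E_9 = -0.67189 eV, which rounds to -0.67 eV ✓

Therefore n = 9.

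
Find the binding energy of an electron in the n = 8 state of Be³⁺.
3.4014 eV

The ionization energy is the energy needed to remove the electron completely (n → ∞).

For a hydrogen-like ion with Z = 4, E_n = -13.6057 Z² / n² eV.

At n = 8: E_8 = -13.6057 × 4² / 8² = -3.4014250 eV
At n = ∞: E_∞ = 0 eV

Ionization energy = E_∞ - E_8 = 0 - (-3.4014250) = 3.4014250 eV
Ionization energy ≈ 3.4014 eV

This is also called the binding energy of the electron in state n = 8.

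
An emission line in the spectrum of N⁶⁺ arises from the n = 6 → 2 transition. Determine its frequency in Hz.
3.582e+16 Hz

First, find the transition energy:
E_6 = -13.6057 × 7² / 6² = -18.518869 eV
E_2 = -13.6057 × 7² / 2² = -166.669825 eV
|ΔE| = |E_2 - E_6| = 148.150956 eV

Convert to Joules: E = 148.150956 eV × (1.602177 × 10⁻¹⁹ J/eV) = 2.37364e-17 J

Using E = hf:
f = E/h = 2.37364e-17 J / (6.62607 × 10⁻³⁴ J·s)
f = 3.582e+16 Hz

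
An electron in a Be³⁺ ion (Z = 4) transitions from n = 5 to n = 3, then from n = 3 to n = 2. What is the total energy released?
45.7152 eV

The energy levels of Be³⁺ are E_n = -13.6057 × 4² / n² eV.

First transition (5 → 3):
ΔE₁ = |E_3 - E_5|
ΔE₁ = |-24.1879111111 - (-8.7076480000)| = 15.4802631 eV

Second transition (3 → 2):
ΔE₂ = |E_2 - E_3|
ΔE₂ = |-54.4228000000 - (-24.1879111111)| = 30.2348889 eV

Total energy released:
E_total = ΔE₁ + ΔE₂ = 15.4802631 + 30.2348889 = 45.7152 eV

Note: This equals the direct transition 5 → 2: 45.7152 eV ✓
Energy is conserved regardless of the path taken.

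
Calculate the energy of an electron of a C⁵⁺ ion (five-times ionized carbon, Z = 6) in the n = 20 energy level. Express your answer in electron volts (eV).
-1.225 eV

The energy levels of a hydrogen-like atom are given by:
E_n = -13.6057 Z² / n² eV  (with Z = 6 for C⁵⁺)

For n = 20:
E_20 = -13.6057 × 6² / 20²
E_20 = -13.6057 × 36 / 400
E_20 = -1.225 eV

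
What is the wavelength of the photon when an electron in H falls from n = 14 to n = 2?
372.10 nm

First, find the transition energy using E_n = -13.6057 / n² eV:
E_14 = -13.6057 / 14² = -0.069417 eV
E_2 = -13.6057 / 2² = -3.401425 eV

Photon energy: |ΔE| = |E_2 - E_14| = 3.332008 eV

Convert to wavelength using E = hc/λ with hc = 1239.84 eV·nm:
λ = hc/E = 1239.84 eV·nm / 3.332008 eV
λ = 372.10 nm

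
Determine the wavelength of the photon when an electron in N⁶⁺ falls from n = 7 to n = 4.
44.1826 nm

First, find the transition energy using E_n = -13.6057 Z² / n² eV:
E_7 = -13.6057 × 7² / 7² = -13.605700 eV
E_4 = -13.6057 × 7² / 4² = -41.667456 eV

Photon energy: |ΔE| = |E_4 - E_7| = 28.061756 eV

Convert to wavelength using E = hc/λ with hc = 1239.84 eV·nm:
λ = hc/E = 1239.84 eV·nm / 28.061756 eV
λ = 44.1826 nm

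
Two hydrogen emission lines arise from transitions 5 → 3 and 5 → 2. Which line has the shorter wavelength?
5 → 2

Calculate the energy for each transition:

Transition 5 → 3:
ΔE₁ = |E_3 - E_5| = |-13.6057/3² - (-13.6057/5²)|
ΔE₁ = |-1.51174444 - (-0.54422800)| = 0.96752 eV

Transition 5 → 2:
ΔE₂ = |E_2 - E_5| = |-13.6057/2² - (-13.6057/5²)|
ΔE₂ = |-3.40142500 - (-0.54422800)| = 2.85720 eV

Since 2.85720 eV > 0.96752 eV, the transition 5 → 2 emits the more energetic photon.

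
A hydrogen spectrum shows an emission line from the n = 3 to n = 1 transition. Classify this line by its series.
Lyman series

The spectral series in hydrogen are named based on the final (lower) energy level:
- Lyman series: n_final = 1 (ultraviolet)
- Balmer series: n_final = 2 (visible/near-UV)
- Paschen series: n_final = 3 (infrared)
- Brackett series: n_final = 4 (infrared)
- Pfund series: n_final = 5 (far infrared)

Since this transition ends at n = 1, it belongs to the Lyman series.

For reference, this 3 → 1 line has photon energy
ΔE = 13.6057 eV × (1/1² - 1/3²) = 12.09395556 eV,
corresponding to wavelength λ = hc/ΔE = 1239.84 eV·nm / 12.09395556 eV = 102.51733 nm in the ultraviolet region.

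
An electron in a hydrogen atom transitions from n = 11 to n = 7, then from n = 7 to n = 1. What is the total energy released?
13.4933 eV

The energy levels of hydrogen are E_n = -13.6057 / n² eV.

First transition (11 → 7):
ΔE₁ = |E_7 - E_11|
ΔE₁ = |-0.2776673469 - (-0.1124438017)| = 0.1652235 eV

Second transition (7 → 1):
ΔE₂ = |E_1 - E_7|
ΔE₂ = |-13.6057000000 - (-0.2776673469)| = 13.3280327 eV

Total energy released:
E_total = ΔE₁ + ΔE₂ = 0.1652235 + 13.3280327 = 13.4933 eV

Note: This equals the direct transition 11 → 1: 13.4933 eV ✓
Energy is conserved regardless of the path taken.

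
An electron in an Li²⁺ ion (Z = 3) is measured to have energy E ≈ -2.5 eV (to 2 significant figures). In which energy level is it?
n = 7

The exact energy levels follow E_n = -13.6057 Z² / n² eV with Z = 3.

The measured value (-2.5 eV) is reported to only 2 significant figures, so we must test candidate n values and see which one matches to that precision.

Candidate energies:
  n = 5:  E = -13.6057 × 3² / 5² = -4.89805 eV
  n = 6:  E = -13.6057 × 3² / 6² = -3.40143 eV
  n = 7:  E = -13.6057 × 3² / 7² = -2.49901 eV  ← matches
  n = 8:  E = -13.6057 × 3² / 8² = -1.91330 eV
  n = 9:  E = -13.6057 × 3² / 9² = -1.51174 eV

Checking against the measurement of -2.5 eV (2 sig figs), only n = 7 agrees:
E_7 = -2.49901 eV, which rounds to -2.5 eV ✓

Therefore n = 7.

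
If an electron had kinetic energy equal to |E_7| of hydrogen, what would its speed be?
3.13e+05 m/s (or 0.1042% of c)

The binding energy at n = 7 for hydrogen is:
E_7 = -13.6057/7² = -0.277667 eV
|E_7| = 0.277667 eV

Convert to Joules:
KE = 0.277667 eV × (1.602177 × 10⁻¹⁹ J/eV) = 4.4487e-20 J

Using KE = ½mv²:
v = √(2·KE/m_e)
v = √(2 × 4.4487e-20 J / 9.10938 × 10⁻³¹ kg)
v = 3.13e+05 m/s

This is approximately 0.1042% the speed of light.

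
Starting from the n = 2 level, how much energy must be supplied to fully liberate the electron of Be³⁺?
54.4228 eV

The ionization energy is the energy needed to remove the electron completely (n → ∞).

For a hydrogen-like ion with Z = 4, E_n = -13.6057 Z² / n² eV.

At n = 2: E_2 = -13.6057 × 4² / 2² = -54.4228000 eV
At n = ∞: E_∞ = 0 eV

Ionization energy = E_∞ - E_2 = 0 - (-54.4228000) = 54.4228000 eV
Ionization energy ≈ 54.4228 eV

This is also called the binding energy of the electron in state n = 2.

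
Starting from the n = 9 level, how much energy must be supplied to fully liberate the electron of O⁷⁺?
10.750 eV

The ionization energy is the energy needed to remove the electron completely (n → ∞).

For a hydrogen-like ion with Z = 8, E_n = -13.6057 Z² / n² eV.

At n = 9: E_9 = -13.6057 × 8² / 9² = -10.750183 eV
At n = ∞: E_∞ = 0 eV

Ionization energy = E_∞ - E_9 = 0 - (-10.750183) = 10.750183 eV
Ionization energy ≈ 10.750 eV

This is also called the binding energy of the electron in state n = 9.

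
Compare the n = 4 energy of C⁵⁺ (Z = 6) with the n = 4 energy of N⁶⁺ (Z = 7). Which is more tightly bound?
N⁶⁺ at n = 4 (E = -41.667 eV)

Using E_n = -13.6057 Z² / n² eV:

C⁵⁺ (Z = 6) at n = 4:
E = -13.6057 × 6² / 4² = -13.6057 × 36 / 16 = -30.612825 eV

N⁶⁺ (Z = 7) at n = 4:
E = -13.6057 × 7² / 4² = -13.6057 × 49 / 16 = -41.667456 eV

Since -41.667456 eV < -30.612825 eV,
N⁶⁺ at n = 4 is more tightly bound (requires more energy to ionize).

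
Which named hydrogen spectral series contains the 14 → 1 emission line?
Lyman series

The spectral series in hydrogen are named based on the final (lower) energy level:
- Lyman series: n_final = 1 (ultraviolet)
- Balmer series: n_final = 2 (visible/near-UV)
- Paschen series: n_final = 3 (infrared)
- Brackett series: n_final = 4 (infrared)
- Pfund series: n_final = 5 (far infrared)

Since this transition ends at n = 1, it belongs to the Lyman series.

For reference, this 14 → 1 line has photon energy
ΔE = 13.6057 eV × (1/1² - 1/14²) = 13.536283 eV,
corresponding to wavelength λ = hc/ΔE = 1239.84 eV·nm / 13.536283 eV = 91.5938 nm in the ultraviolet region.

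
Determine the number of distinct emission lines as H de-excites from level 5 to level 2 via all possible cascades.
6

The electron can occupy levels n = 2, 3, ..., 5 during de-excitation — that is m = 5 - 2 + 1 = 4 distinct levels.

The number of distinct spectral lines equals the number of ways to choose 2 of these m levels (each pair gives one possible emission transition):

Number of lines = m(m-1)/2 = 4×3/2 = 6

These correspond to all possible transitions between the 4 levels:
5 → 4, 5 → 3, 5 → 2, 4 → 3, 4 → 2, 3 → 2

Each transition produces a photon with a unique energy (and thus wavelength). This count does not depend on Z.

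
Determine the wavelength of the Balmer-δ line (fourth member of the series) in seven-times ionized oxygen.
6.40733 nm

The lines of a series are numbered from the longest wavelength (smallest ΔE) outward; the fourth line is the transition from n = n_f + 4 to n_f.
The Balmer series has all transitions ending at n_f = 2.

For O⁷⁺ (Z = 8), the fourth line (δ-line) is the jump from n = 6 to n = 2:
E_6 = -13.6057 × 8² / 6² = -24.1879111 eV
E_2 = -13.6057 × 8² / 2² = -217.6912000 eV
ΔE = E_6 - E_2 = 193.5032889 eV

λ = hc/E = 1239.84 eV·nm / 193.5032889 eV
λ = 6.40733 nm

This is the δ-line of the Balmer series in O⁷⁺.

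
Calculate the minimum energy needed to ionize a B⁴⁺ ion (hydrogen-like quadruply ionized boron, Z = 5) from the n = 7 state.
6.94 eV

The ionization energy is the energy needed to remove the electron completely (n → ∞).

For a hydrogen-like ion with Z = 5, E_n = -13.6057 Z² / n² eV.

At n = 7: E_7 = -13.6057 × 5² / 7² = -6.94168 eV
At n = ∞: E_∞ = 0 eV

Ionization energy = E_∞ - E_7 = 0 - (-6.94168) = 6.94168 eV
Ionization energy ≈ 6.94 eV

This is also called the binding energy of the electron in state n = 7.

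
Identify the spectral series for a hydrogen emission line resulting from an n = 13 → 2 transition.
Balmer series

The spectral series in hydrogen are named based on the final (lower) energy level:
- Lyman series: n_final = 1 (ultraviolet)
- Balmer series: n_final = 2 (visible/near-UV)
- Paschen series: n_final = 3 (infrared)
- Brackett series: n_final = 4 (infrared)
- Pfund series: n_final = 5 (far infrared)

Since this transition ends at n = 2, it belongs to the Balmer series.

For reference, this 13 → 2 line has photon energy
ΔE = 13.6057 eV × (1/2² - 1/13²) = 3.320918 eV,
corresponding to wavelength λ = hc/ΔE = 1239.84 eV·nm / 3.320918 eV = 373.34 nm in the visible/near-UV region.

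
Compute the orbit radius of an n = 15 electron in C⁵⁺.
1.9844 nm (or 19.8441 Å)

The Bohr radius formula is:
r_n = n² a₀ / Z

where a₀ = 0.0529177 nm is the Bohr radius.

For C⁵⁺ (Z = 6) at n = 15:
r_15 = 15² × 0.0529177 nm / 6
r_15 = 225 × 0.0529177 nm / 6
r_15 = 11.90648 nm / 6
r_15 = 1.9844 nm

The electron orbits at approximately 1.9844 nm from the nucleus.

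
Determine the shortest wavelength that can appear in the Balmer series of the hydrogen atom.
364.51 nm

The series limit corresponds to the transition from n = ∞ to n = 2.
This is the highest energy (shortest wavelength) transition in the Balmer series.

E_∞ = 0 eV
E_2 = -13.6057 / 2² = -3.401425 eV

Energy at series limit:
ΔE = E_∞ - E_2 = 0 - (-3.401425) = 3.401425 eV
λ = hc/E = 1239.84 eV·nm / 3.401425 eV = 364.51 nm

This energy equals the ionization energy from the n = 2 state of hydrogen.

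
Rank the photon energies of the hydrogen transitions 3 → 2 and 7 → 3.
3 → 2

Calculate the energy for each transition:

Transition 3 → 2:
ΔE₁ = |E_2 - E_3| = |-13.6057/2² - (-13.6057/3²)|
ΔE₁ = |-3.401425000000 - (-1.511744444444)| = 1.889680556 eV

Transition 7 → 3:
ΔE₂ = |E_3 - E_7| = |-13.6057/3² - (-13.6057/7²)|
ΔE₂ = |-1.511744444444 - (-0.277667346939)| = 1.234077098 eV

Since 1.889680556 eV > 1.234077098 eV, the transition 3 → 2 emits the more energetic photon.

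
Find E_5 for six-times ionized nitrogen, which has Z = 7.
-26.667172 eV

For hydrogen-like ions, the energy levels scale with Z²:
E_n = -13.6057 Z² / n² eV

For N⁶⁺ (Z = 7) at n = 5:
E_5 = -13.6057 × 7² / 5²
E_5 = -13.6057 × 49 / 25
E_5 = -666.6793 / 25
E_5 = -26.667172 eV

The energy is 49 times more negative than hydrogen at the same n due to the stronger nuclear charge.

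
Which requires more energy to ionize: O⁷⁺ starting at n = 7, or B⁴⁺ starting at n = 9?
O⁷⁺ at n = 7 (E = -17.77071 eV)

Using E_n = -13.6057 Z² / n² eV:

O⁷⁺ (Z = 8) at n = 7:
E = -13.6057 × 8² / 7² = -13.6057 × 64 / 49 = -17.77071020 eV

B⁴⁺ (Z = 5) at n = 9:
E = -13.6057 × 5² / 9² = -13.6057 × 25 / 81 = -4.19929012 eV

Since -17.77071020 eV < -4.19929012 eV,
O⁷⁺ at n = 7 is more tightly bound (requires more energy to ionize).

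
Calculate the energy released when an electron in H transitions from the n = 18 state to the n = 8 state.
0.170596 eV

The energy levels are E_n = -13.6057 eV / n².

Energy at n = 18: E_18 = -13.6057 / 18² = -0.041992901 eV
Energy at n = 8: E_8 = -13.6057 / 8² = -0.212589063 eV

For emission (electron falling to lower state), the photon energy is:
E_photon = E_18 - E_8 = |-0.041992901 - (-0.212589063)|
E_photon = 0.170596 eV

This energy is carried away by the emitted photon.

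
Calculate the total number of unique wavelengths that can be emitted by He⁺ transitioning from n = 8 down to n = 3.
15

The electron can occupy levels n = 3, 4, ..., 8 during de-excitation — that is m = 8 - 3 + 1 = 6 distinct levels.

The number of distinct spectral lines equals the number of ways to choose 2 of these m levels (each pair gives one possible emission transition):

Number of lines = m(m-1)/2 = 6×5/2 = 15

These correspond to all possible transitions between the 6 levels:
8 → 7, 8 → 6, 8 → 5, 8 → 4, 8 → 3, 7 → 6, 7 → 5, 7 → 4...

Each transition produces a photon with a unique energy (and thus wavelength). This count does not depend on Z.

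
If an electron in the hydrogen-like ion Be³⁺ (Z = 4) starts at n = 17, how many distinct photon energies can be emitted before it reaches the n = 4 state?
91

The electron can occupy levels n = 4, 5, ..., 17 during de-excitation — that is m = 17 - 4 + 1 = 14 distinct levels.

The number of distinct spectral lines equals the number of ways to choose 2 of these m levels (each pair gives one possible emission transition):

Number of lines = m(m-1)/2 = 14×13/2 = 91

These correspond to all possible transitions between the 14 levels:
17 → 16, 17 → 15, 17 → 14, 17 → 13, 17 → 12, 17 → 11, 17 → 10, 17 → 9...

Each transition produces a photon with a unique energy (and thus wavelength). This count does not depend on Z.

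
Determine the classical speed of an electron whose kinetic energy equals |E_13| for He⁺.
3.366e+05 m/s (or 0.112267% of c)

The binding energy at n = 13 for He⁺ is:
E_13 = -13.6057 × 2²/13² = -0.32202840 eV
|E_13| = 0.32202840 eV

Convert to Joules:
KE = 0.32202840 eV × (1.602177 × 10⁻¹⁹ J/eV) = 5.15946e-20 J

Using KE = ½mv²:
v = √(2·KE/m_e)
v = √(2 × 5.15946e-20 J / 9.10938 × 10⁻³¹ kg)
v = 3.366e+05 m/s

This is approximately 0.112267% the speed of light.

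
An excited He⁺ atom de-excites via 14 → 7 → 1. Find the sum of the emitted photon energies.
54.15 eV

The energy levels of He⁺ are E_n = -13.6057 × 2² / n² eV.

First transition (14 → 7):
ΔE₁ = |E_7 - E_14|
ΔE₁ = |-1.11066939 - (-0.27766735)| = 0.83300 eV

Second transition (7 → 1):
ΔE₂ = |E_1 - E_7|
ΔE₂ = |-54.42280000 - (-1.11066939)| = 53.31213 eV

Total energy released:
E_total = ΔE₁ + ΔE₂ = 0.83300 + 53.31213 = 54.15 eV

Note: This equals the direct transition 14 → 1: 54.15 eV ✓
Energy is conserved regardless of the path taken.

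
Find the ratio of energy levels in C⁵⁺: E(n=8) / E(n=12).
2.25000

Using E_n = -13.6057 Z² / n² eV with Z = 6:

E_8 = -13.6057 × 6² / 8² = -489.8052 / 64 = -7.65320625000 eV
E_12 = -13.6057 × 6² / 12² = -489.8052 / 144 = -3.40142500000 eV

The ratio is:
E_8/E_12 = (-7.65320625000) / (-3.40142500000)
E_8/E_12 = (-489.8052/64) / (-489.8052/144)
E_8/E_12 = 144/64
E_8/E_12 = 2.25000
(Note: the Z² factors cancel in the ratio.)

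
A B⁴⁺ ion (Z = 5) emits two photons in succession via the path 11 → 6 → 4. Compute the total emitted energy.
18.44781 eV

The energy levels of B⁴⁺ are E_n = -13.6057 × 5² / n² eV.

First transition (11 → 6):
ΔE₁ = |E_6 - E_11|
ΔE₁ = |-9.44840277778 - (-2.81109504132)| = 6.63730774 eV

Second transition (6 → 4):
ΔE₂ = |E_4 - E_6|
ΔE₂ = |-21.25890625000 - (-9.44840277778)| = 11.81050347 eV

Total energy released:
E_total = ΔE₁ + ΔE₂ = 6.63730774 + 11.81050347 = 18.44781 eV

Note: This equals the direct transition 11 → 4: 18.44781 eV ✓
Energy is conserved regardless of the path taken.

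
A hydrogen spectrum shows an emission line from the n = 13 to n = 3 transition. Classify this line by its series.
Paschen series

The spectral series in hydrogen are named based on the final (lower) energy level:
- Lyman series: n_final = 1 (ultraviolet)
- Balmer series: n_final = 2 (visible/near-UV)
- Paschen series: n_final = 3 (infrared)
- Brackett series: n_final = 4 (infrared)
- Pfund series: n_final = 5 (far infrared)

Since this transition ends at n = 3, it belongs to the Paschen series.

For reference, this 13 → 3 line has photon energy
ΔE = 13.6057 eV × (1/3² - 1/13²) = 1.43123734 eV,
corresponding to wavelength λ = hc/ΔE = 1239.84 eV·nm / 1.43123734 eV = 866.2714 nm in the infrared region.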